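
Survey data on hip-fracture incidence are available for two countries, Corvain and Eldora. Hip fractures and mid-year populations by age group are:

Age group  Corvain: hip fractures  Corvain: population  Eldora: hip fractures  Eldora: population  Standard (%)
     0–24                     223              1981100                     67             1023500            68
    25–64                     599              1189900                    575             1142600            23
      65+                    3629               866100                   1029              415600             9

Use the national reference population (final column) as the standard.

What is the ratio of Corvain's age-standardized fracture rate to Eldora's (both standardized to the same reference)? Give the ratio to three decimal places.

Age-specific rates per 100000 for Corvain: 11.26, 50.34, 419.00.
For Eldora: 6.55, 50.32, 247.59.
Standard weights: 0.68, 0.23, 0.09.
Corvain: 0.6800×11.26 + 0.2300×50.34 + 0.0900×419.00 = 56.9430 per 100000.
Eldora: 0.6800×6.55 + 0.2300×50.32 + 0.0900×247.59 = 38.3093 per 100000.
Ratio = 56.9430 ÷ 38.3093 = 1.48640.

1.486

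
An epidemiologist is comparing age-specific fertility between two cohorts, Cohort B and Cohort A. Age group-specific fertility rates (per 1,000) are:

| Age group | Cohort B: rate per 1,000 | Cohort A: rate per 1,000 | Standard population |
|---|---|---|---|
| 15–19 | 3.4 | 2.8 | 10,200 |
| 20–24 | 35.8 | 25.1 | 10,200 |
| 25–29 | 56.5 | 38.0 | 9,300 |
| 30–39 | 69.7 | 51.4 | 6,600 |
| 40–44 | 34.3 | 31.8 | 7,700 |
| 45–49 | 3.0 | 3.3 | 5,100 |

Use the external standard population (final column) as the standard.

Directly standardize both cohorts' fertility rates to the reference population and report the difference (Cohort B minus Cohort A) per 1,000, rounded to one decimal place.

8.7

Standard total = 49,100; weights = 0.2077, 0.2077, 0.1894, 0.1344, 0.1568, 0.1039.
Cohort B: 0.2077×3.4 + 0.2077×35.8 + 0.1894×56.5 + 0.1344×69.7 + 0.1568×34.3 + 0.1039×3.0 = 33.9047 per 1,000.
Cohort A: 0.2077×2.8 + 0.2077×25.1 + 0.1894×38.0 + 0.1344×51.4 + 0.1568×31.8 + 0.1039×3.3 = 25.2324 per 1,000.
Difference = 33.9047 − 25.2324 = 8.6723.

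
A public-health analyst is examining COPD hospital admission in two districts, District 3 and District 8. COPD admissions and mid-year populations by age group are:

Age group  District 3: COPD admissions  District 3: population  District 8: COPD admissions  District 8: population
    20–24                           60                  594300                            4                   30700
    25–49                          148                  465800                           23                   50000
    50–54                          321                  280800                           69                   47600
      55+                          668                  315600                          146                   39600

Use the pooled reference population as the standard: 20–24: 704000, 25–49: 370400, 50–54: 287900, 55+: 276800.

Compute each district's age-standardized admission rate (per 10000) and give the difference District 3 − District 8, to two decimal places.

Age-specific rates per 10000 for District 3: 1.01, 3.18, 11.43, 21.17.
For District 8: 1.30, 4.60, 14.50, 36.87.
Standard total = 1639100; weights = 0.4295, 0.2260, 0.1756, 0.1689.
District 3: 0.4295×1.01 + 0.2260×3.18 + 0.1756×11.43 + 0.1689×21.17 = 6.7339 per 10000.
District 8: 0.4295×1.30 + 0.2260×4.60 + 0.1756×14.50 + 0.1689×36.87 = 10.3714 per 10000.
Difference = 6.7339 − 10.3714 = -3.6374.

-3.64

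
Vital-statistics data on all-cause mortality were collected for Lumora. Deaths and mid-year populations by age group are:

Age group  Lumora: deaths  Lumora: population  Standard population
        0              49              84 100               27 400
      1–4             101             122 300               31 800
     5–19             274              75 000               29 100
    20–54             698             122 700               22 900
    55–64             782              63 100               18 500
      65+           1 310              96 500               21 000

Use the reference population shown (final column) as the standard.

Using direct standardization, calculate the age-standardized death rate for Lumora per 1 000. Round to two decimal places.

Age-specific rates per 1 000 for Lumora: 0.583, 0.826, 3.653, 5.689, 12.393, 13.575.
Standard total = 150 700; weights = 0.1818, 0.2110, 0.1931, 0.1520, 0.1228, 0.1393.
Standardized rate: 0.1818×0.583 + 0.2110×0.826 + 0.1931×3.653 + 0.1520×5.689 + 0.1228×12.393 + 0.1393×13.575 = 5.2632 per 1 000.

5.26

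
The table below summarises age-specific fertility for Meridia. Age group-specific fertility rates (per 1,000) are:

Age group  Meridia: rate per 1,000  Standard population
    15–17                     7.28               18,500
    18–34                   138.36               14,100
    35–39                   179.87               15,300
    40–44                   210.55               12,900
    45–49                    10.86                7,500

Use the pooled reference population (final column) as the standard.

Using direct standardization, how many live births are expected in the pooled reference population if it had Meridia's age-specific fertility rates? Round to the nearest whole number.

Expected live births = Σ (standard pop × age-specific rate ÷ 1,000)
= 18,500×7.28/1,000 + 14,100×138.36/1,000 + 15,300×179.87/1,000 + 12,900×210.55/1,000 + 7,500×10.86/1,000
= 134.68 + 1950.88 + 2752.01 + 2716.09 + 81.45 = 7635.11.

7635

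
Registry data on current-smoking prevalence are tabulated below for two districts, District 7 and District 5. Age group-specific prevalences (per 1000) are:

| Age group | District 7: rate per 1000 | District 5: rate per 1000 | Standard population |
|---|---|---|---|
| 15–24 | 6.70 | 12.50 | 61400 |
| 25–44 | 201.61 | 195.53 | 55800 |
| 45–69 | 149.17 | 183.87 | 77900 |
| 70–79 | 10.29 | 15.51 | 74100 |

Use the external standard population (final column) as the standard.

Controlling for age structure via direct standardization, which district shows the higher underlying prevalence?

Standard total = 269200; weights = 0.2281, 0.2073, 0.2894, 0.2753.
District 7: 0.2281×6.70 + 0.2073×201.61 + 0.2894×149.17 + 0.2753×10.29 = 89.3167 per 1000.
District 5: 0.2281×12.50 + 0.2073×195.53 + 0.2894×183.87 + 0.2753×15.51 = 100.8575 per 1000.

District 5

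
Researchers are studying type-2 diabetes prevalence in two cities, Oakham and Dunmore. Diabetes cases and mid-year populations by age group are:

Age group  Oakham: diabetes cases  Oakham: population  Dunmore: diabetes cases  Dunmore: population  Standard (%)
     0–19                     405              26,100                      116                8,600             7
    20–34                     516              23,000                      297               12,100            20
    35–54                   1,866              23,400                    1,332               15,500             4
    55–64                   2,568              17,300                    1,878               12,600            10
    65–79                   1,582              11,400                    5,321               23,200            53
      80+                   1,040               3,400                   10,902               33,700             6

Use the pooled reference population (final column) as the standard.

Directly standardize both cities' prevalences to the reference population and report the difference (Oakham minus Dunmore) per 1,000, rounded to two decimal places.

-49.65

Age-specific rates per 1,000 for Oakham: 15.517, 22.435, 79.744, 148.439, 138.772, 305.882.
For Dunmore: 13.488, 24.545, 85.935, 149.048, 229.353, 323.501.
Standard weights: 0.07, 0.20, 0.04, 0.10, 0.53, 0.06.
Oakham: 0.0700×15.517 + 0.2000×22.435 + 0.0400×79.744 + 0.1000×148.439 + 0.5300×138.772 + 0.0600×305.882 = 115.5089 per 1,000.
Dunmore: 0.0700×13.488 + 0.2000×24.545 + 0.0400×85.935 + 0.1000×149.048 + 0.5300×229.353 + 0.0600×323.501 = 165.1629 per 1,000.
Difference = 115.5089 − 165.1629 = -49.6540.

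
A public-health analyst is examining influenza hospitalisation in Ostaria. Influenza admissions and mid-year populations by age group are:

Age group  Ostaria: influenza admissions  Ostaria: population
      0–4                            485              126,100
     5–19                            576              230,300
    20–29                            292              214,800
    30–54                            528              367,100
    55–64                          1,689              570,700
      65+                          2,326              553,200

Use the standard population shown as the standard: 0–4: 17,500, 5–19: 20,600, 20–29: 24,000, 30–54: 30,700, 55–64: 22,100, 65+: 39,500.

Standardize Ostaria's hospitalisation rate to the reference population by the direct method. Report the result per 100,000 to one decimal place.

Age-specific rates per 100,000 for Ostaria: 384.62, 250.11, 135.94, 143.83, 295.95, 420.46.
Standard total = 154,400; weights = 0.1133, 0.1334, 0.1554, 0.1988, 0.1431, 0.2558.
Standardized rate: 0.1133×384.62 + 0.1334×250.11 + 0.1554×135.94 + 0.1988×143.83 + 0.1431×295.95 + 0.2558×420.46 = 276.6191 per 100,000.

276.6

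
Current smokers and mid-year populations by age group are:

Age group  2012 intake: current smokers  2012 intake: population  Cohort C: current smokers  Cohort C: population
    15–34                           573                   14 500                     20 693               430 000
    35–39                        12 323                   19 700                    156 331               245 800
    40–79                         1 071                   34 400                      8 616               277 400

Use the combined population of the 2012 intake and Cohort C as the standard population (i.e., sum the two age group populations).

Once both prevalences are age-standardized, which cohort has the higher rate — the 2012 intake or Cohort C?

Age-specific rates per 1 000 for the 2012 intake: 39.517, 625.533, 31.134.
For Cohort C: 48.123, 636.009, 31.060.
Combined standard total = 1 021 800; weights = 0.4350, 0.2598, 0.3051.
The 2012 intake: 0.4350×39.517 + 0.2598×625.533 + 0.3051×31.134 = 189.2268 per 1 000.
Cohort C: 0.4350×48.123 + 0.2598×636.009 + 0.3051×31.060 = 195.6700 per 1 000.
The crude rates (203.60 vs 194.75) would put the 2012 intake higher, but that reflects its age composition; once standardized to a common age structure, Cohort C has the higher underlying rate.

Cohort C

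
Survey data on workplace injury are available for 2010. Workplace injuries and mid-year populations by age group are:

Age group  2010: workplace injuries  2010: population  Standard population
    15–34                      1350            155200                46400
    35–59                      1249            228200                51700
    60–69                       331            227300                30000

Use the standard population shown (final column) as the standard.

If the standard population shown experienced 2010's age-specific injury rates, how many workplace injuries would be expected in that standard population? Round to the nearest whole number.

730

Age-specific rates per 10000 for 2010: 86.98, 54.73, 14.56.
Expected workplace injuries = Σ (standard pop × age-specific rate ÷ 10000)
= 46400×86.98/10000 + 51700×54.73/10000 + 30000×14.56/10000
= 403.61 + 282.97 + 43.69 = 730.26.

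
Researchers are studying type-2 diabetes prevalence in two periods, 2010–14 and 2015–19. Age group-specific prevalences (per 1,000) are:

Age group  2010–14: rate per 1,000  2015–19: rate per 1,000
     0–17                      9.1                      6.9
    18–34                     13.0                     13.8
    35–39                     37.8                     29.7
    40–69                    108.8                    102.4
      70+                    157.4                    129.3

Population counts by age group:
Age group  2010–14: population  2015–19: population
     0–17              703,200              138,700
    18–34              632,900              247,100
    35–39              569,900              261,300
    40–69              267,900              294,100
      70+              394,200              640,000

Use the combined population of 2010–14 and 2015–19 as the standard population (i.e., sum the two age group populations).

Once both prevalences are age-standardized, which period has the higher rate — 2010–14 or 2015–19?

2010–14

Combined standard total = 4,149,300; weights = 0.2029, 0.2121, 0.2003, 0.1354, 0.2492.
2010–14: 0.2029×9.1 + 0.2121×13.0 + 0.2003×37.8 + 0.1354×108.8 + 0.2492×157.4 = 66.1435 per 1,000.
2015–19: 0.2029×6.9 + 0.2121×13.8 + 0.2003×29.7 + 0.1354×102.4 + 0.2492×129.3 = 56.3735 per 1,000.
The crude rates (49.59 vs 79.05) would put 2015–19 higher, but that reflects its age composition; once standardized to a common age structure, 2010–14 has the higher underlying rate.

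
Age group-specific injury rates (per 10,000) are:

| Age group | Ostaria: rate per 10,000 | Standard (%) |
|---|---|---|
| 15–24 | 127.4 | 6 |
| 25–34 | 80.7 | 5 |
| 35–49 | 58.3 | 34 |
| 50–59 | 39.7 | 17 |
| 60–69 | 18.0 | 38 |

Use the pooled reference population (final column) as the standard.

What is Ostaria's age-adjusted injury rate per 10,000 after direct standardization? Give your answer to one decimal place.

45.1

Standard weights: 0.06, 0.05, 0.34, 0.17, 0.38.
Standardized rate: 0.0600×127.4 + 0.0500×80.7 + 0.3400×58.3 + 0.1700×39.7 + 0.3800×18.0 = 45.0900 per 10,000.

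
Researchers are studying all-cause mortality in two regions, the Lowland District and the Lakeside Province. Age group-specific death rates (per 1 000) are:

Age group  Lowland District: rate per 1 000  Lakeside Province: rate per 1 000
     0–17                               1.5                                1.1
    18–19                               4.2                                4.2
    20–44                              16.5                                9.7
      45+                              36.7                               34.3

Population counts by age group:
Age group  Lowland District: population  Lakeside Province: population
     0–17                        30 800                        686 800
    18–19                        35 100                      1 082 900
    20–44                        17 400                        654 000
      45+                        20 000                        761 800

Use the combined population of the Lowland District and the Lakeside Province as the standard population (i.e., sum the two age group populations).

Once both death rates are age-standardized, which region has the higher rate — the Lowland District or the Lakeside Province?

Combined standard total = 3 288 800; weights = 0.2182, 0.3399, 0.2041, 0.2377.
The Lowland District: 0.2182×1.5 + 0.3399×4.2 + 0.2041×16.5 + 0.2377×36.7 = 13.8477 per 1 000.
The Lakeside Province: 0.2182×1.1 + 0.3399×4.2 + 0.2041×9.7 + 0.2377×34.3 = 11.8017 per 1 000.
The crude rates (11.76 vs 11.86) would put the Lakeside Province higher, but that reflects its age composition; once standardized to a common age structure, the Lowland District has the higher underlying rate.

Lowland District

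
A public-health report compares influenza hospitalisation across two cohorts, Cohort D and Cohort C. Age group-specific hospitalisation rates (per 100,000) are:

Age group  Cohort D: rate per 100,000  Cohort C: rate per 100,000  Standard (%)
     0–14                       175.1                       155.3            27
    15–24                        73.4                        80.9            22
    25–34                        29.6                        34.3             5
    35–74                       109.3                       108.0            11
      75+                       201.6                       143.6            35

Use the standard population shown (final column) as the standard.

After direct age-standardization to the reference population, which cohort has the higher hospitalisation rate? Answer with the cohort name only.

Standard weights: 0.27, 0.22, 0.05, 0.11, 0.35.
Cohort D: 0.2700×175.1 + 0.2200×73.4 + 0.0500×29.6 + 0.1100×109.3 + 0.3500×201.6 = 147.4880 per 100,000.
Cohort C: 0.2700×155.3 + 0.2200×80.9 + 0.0500×34.3 + 0.1100×108.0 + 0.3500×143.6 = 123.5840 per 100,000.

Cohort D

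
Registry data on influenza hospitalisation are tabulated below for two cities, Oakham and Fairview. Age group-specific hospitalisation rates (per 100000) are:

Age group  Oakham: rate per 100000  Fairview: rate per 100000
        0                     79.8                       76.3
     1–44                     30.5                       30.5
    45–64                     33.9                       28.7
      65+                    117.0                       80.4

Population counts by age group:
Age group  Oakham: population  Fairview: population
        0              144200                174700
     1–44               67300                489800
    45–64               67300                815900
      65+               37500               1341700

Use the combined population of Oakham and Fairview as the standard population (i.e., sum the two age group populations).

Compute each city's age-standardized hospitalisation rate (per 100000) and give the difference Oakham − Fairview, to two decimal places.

Combined standard total = 3138400; weights = 0.1016, 0.1775, 0.2814, 0.4395.
Oakham: 0.1016×79.8 + 0.1775×30.5 + 0.2814×33.9 + 0.4395×117.0 = 74.4796 per 100000.
Fairview: 0.1016×76.3 + 0.1775×30.5 + 0.2814×28.7 + 0.4395×80.4 = 56.5763 per 100000.
Difference = 74.4796 − 56.5763 = 17.9032.

17.90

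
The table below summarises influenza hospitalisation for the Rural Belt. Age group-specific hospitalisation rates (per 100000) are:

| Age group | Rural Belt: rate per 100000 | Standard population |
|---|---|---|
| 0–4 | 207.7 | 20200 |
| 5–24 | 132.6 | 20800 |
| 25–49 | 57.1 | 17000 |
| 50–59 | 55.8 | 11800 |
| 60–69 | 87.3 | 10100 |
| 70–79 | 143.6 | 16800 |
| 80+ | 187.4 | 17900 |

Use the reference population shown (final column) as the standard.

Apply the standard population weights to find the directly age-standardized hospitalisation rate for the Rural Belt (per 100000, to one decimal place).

132.9

Standard total = 114600; weights = 0.1763, 0.1815, 0.1483, 0.1030, 0.0881, 0.1466, 0.1562.
Standardized rate: 0.1763×207.7 + 0.1815×132.6 + 0.1483×57.1 + 0.1030×55.8 + 0.0881×87.3 + 0.1466×143.6 + 0.1562×187.4 = 132.9095 per 100000.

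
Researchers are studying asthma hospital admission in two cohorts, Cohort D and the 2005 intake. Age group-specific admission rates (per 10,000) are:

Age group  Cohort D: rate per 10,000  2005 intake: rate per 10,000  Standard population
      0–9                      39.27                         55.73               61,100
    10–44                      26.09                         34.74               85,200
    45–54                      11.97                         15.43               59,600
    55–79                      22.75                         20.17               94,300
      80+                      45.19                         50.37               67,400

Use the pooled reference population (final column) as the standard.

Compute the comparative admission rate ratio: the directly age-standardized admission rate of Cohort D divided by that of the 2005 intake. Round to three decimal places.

Standard total = 367,600; weights = 0.1662, 0.2318, 0.1621, 0.2565, 0.1834.
Cohort D: 0.1662×39.27 + 0.2318×26.09 + 0.1621×11.97 + 0.2565×22.75 + 0.1834×45.19 = 28.6366 per 10,000.
The 2005 intake: 0.1662×55.73 + 0.2318×34.74 + 0.1621×15.43 + 0.2565×20.17 + 0.1834×50.37 = 34.2262 per 10,000.
Ratio = 28.6366 ÷ 34.2262 = 0.83669.

0.837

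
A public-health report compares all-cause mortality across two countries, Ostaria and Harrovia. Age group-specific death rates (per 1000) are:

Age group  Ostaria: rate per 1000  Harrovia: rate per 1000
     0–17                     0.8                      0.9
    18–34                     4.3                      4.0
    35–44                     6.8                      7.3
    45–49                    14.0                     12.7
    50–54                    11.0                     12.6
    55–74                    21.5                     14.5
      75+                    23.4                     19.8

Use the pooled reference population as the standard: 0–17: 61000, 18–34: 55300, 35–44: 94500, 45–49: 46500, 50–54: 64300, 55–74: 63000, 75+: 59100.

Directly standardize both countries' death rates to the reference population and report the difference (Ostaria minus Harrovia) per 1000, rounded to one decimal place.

1.3

Standard total = 443700; weights = 0.1375, 0.1246, 0.2130, 0.1048, 0.1449, 0.1420, 0.1332.
Ostaria: 0.1375×0.8 + 0.1246×4.3 + 0.2130×6.8 + 0.1048×14.0 + 0.1449×11.0 + 0.1420×21.5 + 0.1332×23.4 = 11.3251 per 1000.
Harrovia: 0.1375×0.9 + 0.1246×4.0 + 0.2130×7.3 + 0.1048×12.7 + 0.1449×12.6 + 0.1420×14.5 + 0.1332×19.8 = 10.0301 per 1000.
Difference = 11.3251 − 10.0301 = 1.2950.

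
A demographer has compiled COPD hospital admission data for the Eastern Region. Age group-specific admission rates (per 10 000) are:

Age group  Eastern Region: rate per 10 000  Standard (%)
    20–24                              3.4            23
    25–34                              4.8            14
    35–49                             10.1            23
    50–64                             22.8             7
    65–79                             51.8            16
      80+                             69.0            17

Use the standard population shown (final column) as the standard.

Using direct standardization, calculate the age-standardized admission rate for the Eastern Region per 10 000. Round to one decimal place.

Standard weights: 0.23, 0.14, 0.23, 0.07, 0.16, 0.17.
Standardized rate: 0.2300×3.4 + 0.1400×4.8 + 0.2300×10.1 + 0.0700×22.8 + 0.1600×51.8 + 0.1700×69.0 = 25.3910 per 10 000.

25.4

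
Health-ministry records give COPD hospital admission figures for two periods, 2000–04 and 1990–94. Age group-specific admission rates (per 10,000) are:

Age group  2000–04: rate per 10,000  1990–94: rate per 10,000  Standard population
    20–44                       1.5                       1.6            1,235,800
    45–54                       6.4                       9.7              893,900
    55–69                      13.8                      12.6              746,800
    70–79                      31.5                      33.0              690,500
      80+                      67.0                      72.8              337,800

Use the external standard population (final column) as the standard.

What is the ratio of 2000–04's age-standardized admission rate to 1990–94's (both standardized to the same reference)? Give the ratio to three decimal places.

Standard total = 3,904,800; weights = 0.3165, 0.2289, 0.1913, 0.1768, 0.0865.
2000–04: 0.3165×1.5 + 0.2289×6.4 + 0.1913×13.8 + 0.1768×31.5 + 0.0865×67.0 = 15.9455 per 10,000.
1990–94: 0.3165×1.6 + 0.2289×9.7 + 0.1913×12.6 + 0.1768×33.0 + 0.0865×72.8 = 17.2701 per 10,000.
Ratio = 15.9455 ÷ 17.2701 = 0.92330.

0.923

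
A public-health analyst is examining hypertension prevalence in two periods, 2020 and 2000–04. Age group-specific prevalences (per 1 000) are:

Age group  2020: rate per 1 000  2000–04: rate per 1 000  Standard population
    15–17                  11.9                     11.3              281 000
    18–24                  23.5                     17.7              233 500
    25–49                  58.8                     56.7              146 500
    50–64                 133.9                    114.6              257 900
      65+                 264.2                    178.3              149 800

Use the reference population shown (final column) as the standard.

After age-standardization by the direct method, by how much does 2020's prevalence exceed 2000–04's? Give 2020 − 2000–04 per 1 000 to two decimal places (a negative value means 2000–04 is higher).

Standard total = 1 068 700; weights = 0.2629, 0.2185, 0.1371, 0.2413, 0.1402.
2020: 0.2629×11.9 + 0.2185×23.5 + 0.1371×58.8 + 0.2413×133.9 + 0.1402×264.2 = 85.6698 per 1 000.
2000–04: 0.2629×11.3 + 0.2185×17.7 + 0.1371×56.7 + 0.2413×114.6 + 0.1402×178.3 = 67.2588 per 1 000.
Difference = 85.6698 − 67.2588 = 18.4110.

18.41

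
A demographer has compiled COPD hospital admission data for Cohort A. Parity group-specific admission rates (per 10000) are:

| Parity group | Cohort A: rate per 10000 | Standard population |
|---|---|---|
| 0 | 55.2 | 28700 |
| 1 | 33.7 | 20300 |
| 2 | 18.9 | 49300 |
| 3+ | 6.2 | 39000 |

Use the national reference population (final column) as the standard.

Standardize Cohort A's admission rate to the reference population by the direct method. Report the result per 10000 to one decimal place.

25.1

Standard total = 137300; weights = 0.2090, 0.1479, 0.3591, 0.2840.
Standardized rate: 0.2090×55.2 + 0.1479×33.7 + 0.3591×18.9 + 0.2840×6.2 = 25.0686 per 10000.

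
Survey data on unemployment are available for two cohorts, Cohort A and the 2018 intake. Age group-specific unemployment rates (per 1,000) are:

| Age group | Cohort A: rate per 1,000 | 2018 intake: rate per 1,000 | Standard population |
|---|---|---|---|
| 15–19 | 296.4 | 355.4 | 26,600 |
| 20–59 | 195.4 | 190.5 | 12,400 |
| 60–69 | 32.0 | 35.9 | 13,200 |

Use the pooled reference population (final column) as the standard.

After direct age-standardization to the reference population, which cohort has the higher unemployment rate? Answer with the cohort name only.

Standard total = 52,200; weights = 0.5096, 0.2375, 0.2529.
Cohort A: 0.5096×296.4 + 0.2375×195.4 + 0.2529×32.0 = 205.5479 per 1,000.
The 2018 intake: 0.5096×355.4 + 0.2375×190.5 + 0.2529×35.9 = 235.4352 per 1,000.

2018 intake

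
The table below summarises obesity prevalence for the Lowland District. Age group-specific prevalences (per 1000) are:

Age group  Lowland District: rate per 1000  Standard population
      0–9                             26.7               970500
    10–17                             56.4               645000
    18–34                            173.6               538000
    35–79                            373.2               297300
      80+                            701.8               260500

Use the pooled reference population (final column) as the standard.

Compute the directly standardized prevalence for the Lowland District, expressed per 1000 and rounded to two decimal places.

Standard total = 2711300; weights = 0.3579, 0.2379, 0.1984, 0.1097, 0.0961.
Standardized rate: 0.3579×26.7 + 0.2379×56.4 + 0.1984×173.6 + 0.1097×373.2 + 0.0961×701.8 = 165.7723 per 1000.

165.77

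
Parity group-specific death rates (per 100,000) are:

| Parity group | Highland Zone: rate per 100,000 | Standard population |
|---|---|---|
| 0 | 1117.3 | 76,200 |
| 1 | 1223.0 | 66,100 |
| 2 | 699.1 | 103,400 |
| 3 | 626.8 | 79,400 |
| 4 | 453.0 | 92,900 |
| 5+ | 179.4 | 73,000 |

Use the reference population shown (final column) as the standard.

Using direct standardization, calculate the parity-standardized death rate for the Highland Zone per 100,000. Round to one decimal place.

699.0

Standard total = 491,000; weights = 0.1552, 0.1346, 0.2106, 0.1617, 0.1892, 0.1487.
Standardized rate: 0.1552×1117.3 + 0.1346×1223.0 + 0.2106×699.1 + 0.1617×626.8 + 0.1892×453.0 + 0.1487×179.4 = 699.0088 per 100,000.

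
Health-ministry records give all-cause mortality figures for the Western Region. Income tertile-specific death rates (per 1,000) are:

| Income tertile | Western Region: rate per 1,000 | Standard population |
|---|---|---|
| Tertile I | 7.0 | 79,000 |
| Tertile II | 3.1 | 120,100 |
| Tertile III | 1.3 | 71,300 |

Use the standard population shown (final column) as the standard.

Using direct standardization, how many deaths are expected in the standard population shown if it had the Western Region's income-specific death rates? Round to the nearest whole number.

Expected deaths = Σ (standard pop × income-specific rate ÷ 1,000)
= 79,000×7.0/1,000 + 120,100×3.1/1,000 + 71,300×1.3/1,000
= 553.00 + 372.31 + 92.69 = 1018.00.

1018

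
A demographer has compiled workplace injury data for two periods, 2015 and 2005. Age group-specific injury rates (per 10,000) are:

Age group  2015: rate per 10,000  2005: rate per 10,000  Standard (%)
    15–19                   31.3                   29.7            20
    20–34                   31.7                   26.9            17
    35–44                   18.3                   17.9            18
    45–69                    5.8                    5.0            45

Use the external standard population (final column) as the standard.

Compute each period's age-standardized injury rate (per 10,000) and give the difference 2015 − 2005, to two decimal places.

Standard weights: 0.20, 0.17, 0.18, 0.45.
2015: 0.2000×31.3 + 0.1700×31.7 + 0.1800×18.3 + 0.4500×5.8 = 17.5530 per 10,000.
2005: 0.2000×29.7 + 0.1700×26.9 + 0.1800×17.9 + 0.4500×5.0 = 15.9850 per 10,000.
Difference = 17.5530 − 15.9850 = 1.5680.

1.57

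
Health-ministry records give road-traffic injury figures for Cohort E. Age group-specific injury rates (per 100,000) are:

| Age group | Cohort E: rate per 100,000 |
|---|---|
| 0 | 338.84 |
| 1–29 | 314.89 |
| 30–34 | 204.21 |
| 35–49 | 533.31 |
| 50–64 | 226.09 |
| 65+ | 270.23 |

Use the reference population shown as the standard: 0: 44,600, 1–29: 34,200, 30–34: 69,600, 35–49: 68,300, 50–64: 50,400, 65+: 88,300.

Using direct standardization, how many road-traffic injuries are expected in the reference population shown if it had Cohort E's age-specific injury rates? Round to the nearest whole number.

Expected road-traffic injuries = Σ (standard pop × age-specific rate ÷ 100,000)
= 44,600×338.84/100,000 + 34,200×314.89/100,000 + 69,600×204.21/100,000 + 68,300×533.31/100,000 + 50,400×226.09/100,000 + 88,300×270.23/100,000
= 151.12 + 107.69 + 142.13 + 364.25 + 113.95 + 238.61 = 1117.76.

1118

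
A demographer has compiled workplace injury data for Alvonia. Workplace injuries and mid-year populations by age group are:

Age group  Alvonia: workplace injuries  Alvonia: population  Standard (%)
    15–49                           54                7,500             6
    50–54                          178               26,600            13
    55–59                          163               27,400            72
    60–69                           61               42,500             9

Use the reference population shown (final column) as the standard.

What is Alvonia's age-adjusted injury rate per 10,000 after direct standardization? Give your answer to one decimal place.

Age-specific rates per 10,000 for Alvonia: 72.00, 66.92, 59.49, 14.35.
Standard weights: 0.06, 0.13, 0.72, 0.09.
Standardized rate: 0.0600×72.00 + 0.1300×66.92 + 0.7200×59.49 + 0.0900×14.35 = 57.1431 per 10,000.

57.1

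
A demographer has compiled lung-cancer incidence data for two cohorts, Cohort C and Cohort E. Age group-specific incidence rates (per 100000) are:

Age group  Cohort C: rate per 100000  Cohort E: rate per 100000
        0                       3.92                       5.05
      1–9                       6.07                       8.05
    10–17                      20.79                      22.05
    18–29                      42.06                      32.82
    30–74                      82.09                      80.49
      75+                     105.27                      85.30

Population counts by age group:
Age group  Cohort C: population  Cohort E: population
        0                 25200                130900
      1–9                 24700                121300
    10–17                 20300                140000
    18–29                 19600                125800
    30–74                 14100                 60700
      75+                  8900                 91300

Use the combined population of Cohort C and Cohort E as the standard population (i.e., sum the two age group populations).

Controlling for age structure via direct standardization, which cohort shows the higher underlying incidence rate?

Cohort C

Combined standard total = 782800; weights = 0.1994, 0.1865, 0.2048, 0.1857, 0.0956, 0.1280.
Cohort C: 0.1994×3.92 + 0.1865×6.07 + 0.2048×20.79 + 0.1857×42.06 + 0.0956×82.09 + 0.1280×105.27 = 35.3023 per 100000.
Cohort E: 0.1994×5.05 + 0.1865×8.05 + 0.2048×22.05 + 0.1857×32.82 + 0.0956×80.49 + 0.1280×85.30 = 31.7296 per 100000.
The crude rates (31.82 vs 32.13) would put Cohort E higher, but that reflects its age composition; once standardized to a common age structure, Cohort C has the higher underlying rate.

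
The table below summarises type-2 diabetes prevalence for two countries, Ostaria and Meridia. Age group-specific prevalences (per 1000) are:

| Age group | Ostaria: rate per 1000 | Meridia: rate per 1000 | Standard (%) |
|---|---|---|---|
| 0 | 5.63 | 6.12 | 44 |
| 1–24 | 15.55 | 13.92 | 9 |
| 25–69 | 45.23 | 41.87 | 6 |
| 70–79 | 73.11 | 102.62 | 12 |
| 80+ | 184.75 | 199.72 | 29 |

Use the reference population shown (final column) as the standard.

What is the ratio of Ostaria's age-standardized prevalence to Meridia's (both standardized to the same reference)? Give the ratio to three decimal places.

Standard weights: 0.44, 0.09, 0.06, 0.12, 0.29.
Ostaria: 0.4400×5.63 + 0.0900×15.55 + 0.0600×45.23 + 0.1200×73.11 + 0.2900×184.75 = 68.9412 per 1000.
Meridia: 0.4400×6.12 + 0.0900×13.92 + 0.0600×41.87 + 0.1200×102.62 + 0.2900×199.72 = 76.6910 per 1000.
Ratio = 68.9412 ÷ 76.6910 = 0.89895.

0.899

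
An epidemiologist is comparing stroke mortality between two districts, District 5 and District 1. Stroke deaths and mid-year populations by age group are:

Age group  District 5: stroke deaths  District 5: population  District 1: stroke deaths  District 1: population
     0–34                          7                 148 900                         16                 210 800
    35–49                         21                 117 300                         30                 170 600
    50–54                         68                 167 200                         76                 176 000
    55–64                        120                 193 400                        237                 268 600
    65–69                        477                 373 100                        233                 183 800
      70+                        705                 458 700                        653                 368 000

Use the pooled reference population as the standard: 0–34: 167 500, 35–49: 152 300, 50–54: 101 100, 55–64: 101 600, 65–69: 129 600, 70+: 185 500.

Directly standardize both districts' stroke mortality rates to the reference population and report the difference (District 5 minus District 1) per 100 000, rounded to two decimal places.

Age-specific rates per 100 000 for District 5: 4.70, 17.90, 40.67, 62.05, 127.85, 153.70.
For District 1: 7.59, 17.58, 43.18, 88.24, 126.77, 177.45.
Standard total = 837 600; weights = 0.2000, 0.1818, 0.1207, 0.1213, 0.1547, 0.2215.
District 5: 0.2000×4.70 + 0.1818×17.90 + 0.1207×40.67 + 0.1213×62.05 + 0.1547×127.85 + 0.2215×153.70 = 70.4505 per 100 000.
District 1: 0.2000×7.59 + 0.1818×17.58 + 0.1207×43.18 + 0.1213×88.24 + 0.1547×126.77 + 0.2215×177.45 = 79.5431 per 100 000.
Difference = 70.4505 − 79.5431 = -9.0926.

-9.09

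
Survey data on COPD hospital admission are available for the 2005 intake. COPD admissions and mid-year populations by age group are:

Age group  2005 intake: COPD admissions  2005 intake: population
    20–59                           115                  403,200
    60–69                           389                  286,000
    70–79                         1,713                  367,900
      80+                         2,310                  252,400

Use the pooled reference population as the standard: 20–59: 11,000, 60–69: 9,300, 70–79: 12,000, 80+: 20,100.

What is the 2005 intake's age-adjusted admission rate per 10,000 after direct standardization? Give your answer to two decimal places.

48.78

Age-specific rates per 10,000 for the 2005 intake: 2.85, 13.60, 46.56, 91.52.
Standard total = 52,400; weights = 0.2099, 0.1775, 0.2290, 0.3836.
Standardized rate: 0.2099×2.85 + 0.1775×13.60 + 0.2290×46.56 + 0.3836×91.52 = 48.7822 per 10,000.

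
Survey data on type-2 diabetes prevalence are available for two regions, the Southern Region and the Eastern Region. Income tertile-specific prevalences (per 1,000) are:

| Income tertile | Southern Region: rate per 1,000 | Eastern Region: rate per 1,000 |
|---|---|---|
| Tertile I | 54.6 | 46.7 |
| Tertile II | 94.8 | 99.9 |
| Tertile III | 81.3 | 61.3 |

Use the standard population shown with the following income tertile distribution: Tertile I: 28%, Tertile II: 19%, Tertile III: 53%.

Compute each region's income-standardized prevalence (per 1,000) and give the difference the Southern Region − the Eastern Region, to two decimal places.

Standard weights: 0.28, 0.19, 0.53.
The Southern Region: 0.2800×54.6 + 0.1900×94.8 + 0.5300×81.3 = 76.3890 per 1,000.
The Eastern Region: 0.2800×46.7 + 0.1900×99.9 + 0.5300×61.3 = 64.5460 per 1,000.
Difference = 76.3890 − 64.5460 = 11.8430.

11.84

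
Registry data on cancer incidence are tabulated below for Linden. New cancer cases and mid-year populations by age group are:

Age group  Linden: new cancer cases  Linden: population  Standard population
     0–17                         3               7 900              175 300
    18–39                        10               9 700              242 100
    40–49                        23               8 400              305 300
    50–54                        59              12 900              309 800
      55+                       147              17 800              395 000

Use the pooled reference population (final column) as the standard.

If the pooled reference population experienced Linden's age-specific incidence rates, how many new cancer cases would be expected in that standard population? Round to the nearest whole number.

5831

Age-specific rates per 100 000 for Linden: 37.97, 103.09, 273.81, 457.36, 825.84.
Expected new cancer cases = Σ (standard pop × age-specific rate ÷ 100 000)
= 175 300×37.97/100 000 + 242 100×103.09/100 000 + 305 300×273.81/100 000 + 309 800×457.36/100 000 + 395 000×825.84/100 000
= 66.57 + 249.59 + 835.94 + 1416.91 + 3262.08 = 5831.09.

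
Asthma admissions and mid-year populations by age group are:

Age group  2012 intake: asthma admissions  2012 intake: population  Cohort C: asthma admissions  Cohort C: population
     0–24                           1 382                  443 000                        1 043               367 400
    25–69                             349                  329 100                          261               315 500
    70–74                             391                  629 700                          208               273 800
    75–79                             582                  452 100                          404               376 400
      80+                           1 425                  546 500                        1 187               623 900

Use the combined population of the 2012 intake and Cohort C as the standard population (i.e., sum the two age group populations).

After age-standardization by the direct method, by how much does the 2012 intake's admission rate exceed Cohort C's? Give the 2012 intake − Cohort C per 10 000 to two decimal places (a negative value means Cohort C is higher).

2.88

Age-specific rates per 10 000 for the 2012 intake: 31.20, 10.60, 6.21, 12.87, 26.08.
For Cohort C: 28.39, 8.27, 7.60, 10.73, 19.03.
Combined standard total = 4 357 400; weights = 0.1860, 0.1479, 0.2073, 0.1901, 0.2686.
The 2012 intake: 0.1860×31.20 + 0.1479×10.60 + 0.2073×6.21 + 0.1901×12.87 + 0.2686×26.08 = 18.1097 per 10 000.
Cohort C: 0.1860×28.39 + 0.1479×8.27 + 0.2073×7.60 + 0.1901×10.73 + 0.2686×19.03 = 15.2298 per 10 000.
Difference = 18.1097 − 15.2298 = 2.8799.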